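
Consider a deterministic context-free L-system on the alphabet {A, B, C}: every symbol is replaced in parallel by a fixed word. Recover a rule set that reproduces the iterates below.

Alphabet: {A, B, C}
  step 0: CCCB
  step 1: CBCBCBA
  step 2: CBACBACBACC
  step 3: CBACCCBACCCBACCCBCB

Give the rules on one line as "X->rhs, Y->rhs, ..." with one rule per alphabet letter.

A->CC, B->A, C->CB

  step 2 ⇒ step 3: CBACBACBACC ⇒ CB·A·CC·CB·A·CC·CB·A·CC·CB·CB
    A ↦ CC
    B ↦ A
    C ↦ CB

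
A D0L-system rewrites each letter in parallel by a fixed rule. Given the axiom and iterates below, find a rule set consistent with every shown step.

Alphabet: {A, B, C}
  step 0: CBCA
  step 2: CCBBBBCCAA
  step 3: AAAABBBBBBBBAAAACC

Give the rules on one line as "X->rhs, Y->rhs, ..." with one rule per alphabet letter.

  step 2 ⇒ step 3: CCBBBBCCAA ⇒ AA·AA·BB·BB·BB·BB·AA·AA·C·C
    A ↦ C
    B ↦ BB
    C ↦ AA

A->C, B->BB, C->AA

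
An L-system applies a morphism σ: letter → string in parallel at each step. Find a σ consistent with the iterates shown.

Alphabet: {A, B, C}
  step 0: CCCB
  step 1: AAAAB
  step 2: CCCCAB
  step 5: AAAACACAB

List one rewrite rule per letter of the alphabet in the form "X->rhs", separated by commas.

A->C, B->AB, C->A

  step 1 ⇒ step 2: AAAAB ⇒ C·C·C·C·AB
    A ↦ C
    B ↦ AB
  step 0 ⇒ step 1: CCCB ⇒ A·A·A·AB
    C ↦ A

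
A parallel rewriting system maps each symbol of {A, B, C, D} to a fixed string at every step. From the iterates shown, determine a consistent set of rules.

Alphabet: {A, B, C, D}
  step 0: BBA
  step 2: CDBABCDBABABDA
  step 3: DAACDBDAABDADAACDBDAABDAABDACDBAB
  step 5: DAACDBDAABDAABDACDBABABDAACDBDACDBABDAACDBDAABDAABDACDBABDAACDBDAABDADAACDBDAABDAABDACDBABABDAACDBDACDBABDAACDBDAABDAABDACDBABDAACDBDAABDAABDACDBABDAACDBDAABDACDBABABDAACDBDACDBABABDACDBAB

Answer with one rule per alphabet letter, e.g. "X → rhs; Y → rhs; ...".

A->AB, B->DA, C->DAA, D->CDB

  step 2 ⇒ step 3: CDBABCDBABABDA ⇒ DAA·CDB·DA·AB·DA·DAA·CDB·DA·AB·DA·AB·DA·CDB·AB
    A ↦ AB
    B ↦ DA
    C ↦ DAA
    D ↦ CDB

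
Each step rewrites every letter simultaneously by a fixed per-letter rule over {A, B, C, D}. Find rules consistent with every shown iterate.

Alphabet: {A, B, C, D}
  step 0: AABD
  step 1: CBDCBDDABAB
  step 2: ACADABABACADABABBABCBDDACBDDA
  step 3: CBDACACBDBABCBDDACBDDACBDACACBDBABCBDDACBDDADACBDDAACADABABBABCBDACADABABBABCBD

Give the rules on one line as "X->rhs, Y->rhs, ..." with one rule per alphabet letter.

A->CBD, B->DA, C->ACA, D->BAB

  step 2 ⇒ step 3: ACADABABACADABABBABCBDDACBDDA ⇒ CBD·ACA·CBD·BAB·CBD·DA·CBD·DA·CBD·ACA·CBD·BAB·CBD·DA·CBD·DA·DA·CBD·DA·ACA·DA·BAB·BAB·CBD·ACA·DA·BAB·BAB·CBD
    A ↦ CBD
    B ↦ DA
    C ↦ ACA
    D ↦ BAB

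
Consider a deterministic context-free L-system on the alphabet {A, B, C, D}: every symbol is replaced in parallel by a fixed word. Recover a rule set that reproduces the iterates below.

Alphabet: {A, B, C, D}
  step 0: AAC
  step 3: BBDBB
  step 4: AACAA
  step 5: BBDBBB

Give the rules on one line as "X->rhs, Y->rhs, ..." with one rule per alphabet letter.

A->B, B->A, C->DB, D->C

  step 4 ⇒ step 5: AACAA ⇒ B·B·DB·B·B
    A ↦ B
    C ↦ DB
  step 3 ⇒ step 4: BBDBB ⇒ A·A·C·A·A
    B ↦ A
  step 3 ⇒ step 4: BBDBB ⇒ A·A·C·A·A
    D ↦ C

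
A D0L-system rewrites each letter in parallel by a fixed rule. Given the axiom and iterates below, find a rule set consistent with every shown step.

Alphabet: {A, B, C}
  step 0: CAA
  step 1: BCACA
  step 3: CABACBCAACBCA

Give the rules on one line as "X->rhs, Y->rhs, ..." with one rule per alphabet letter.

  step 0 ⇒ step 1: CAA ⇒ B·CA·CA
    A ↦ CA
    C ↦ B
    B ↦ AC  (constrained at step 1)

A->CA, B->AC, C->B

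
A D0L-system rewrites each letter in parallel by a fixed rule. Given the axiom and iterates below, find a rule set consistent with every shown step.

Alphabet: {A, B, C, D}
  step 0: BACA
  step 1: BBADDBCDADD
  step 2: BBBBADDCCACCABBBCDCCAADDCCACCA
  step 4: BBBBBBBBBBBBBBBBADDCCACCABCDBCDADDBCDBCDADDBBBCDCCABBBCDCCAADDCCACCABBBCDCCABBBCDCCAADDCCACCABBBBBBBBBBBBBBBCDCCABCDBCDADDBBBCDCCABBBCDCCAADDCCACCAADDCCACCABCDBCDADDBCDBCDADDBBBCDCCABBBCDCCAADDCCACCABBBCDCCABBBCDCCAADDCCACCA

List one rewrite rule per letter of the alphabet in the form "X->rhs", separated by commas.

A->ADD, B->BB, C->BCD, D->CCA

  step 1 ⇒ step 2: BBADDBCDADD ⇒ BB·BB·ADD·CCA·CCA·BB·BCD·CCA·ADD·CCA·CCA
    A ↦ ADD
    B ↦ BB
    C ↦ BCD
    D ↦ CCA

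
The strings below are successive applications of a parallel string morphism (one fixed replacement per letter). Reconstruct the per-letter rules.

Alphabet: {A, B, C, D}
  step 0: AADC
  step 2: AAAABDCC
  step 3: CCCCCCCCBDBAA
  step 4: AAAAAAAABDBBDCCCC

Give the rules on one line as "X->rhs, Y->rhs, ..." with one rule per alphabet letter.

A->CC, B->BD, C->A, D->B

  step 3 ⇒ step 4: CCCCCCCCBDBAA ⇒ A·A·A·A·A·A·A·A·BD·B·BD·CC·CC
    A ↦ CC
    B ↦ BD
    C ↦ A
    D ↦ B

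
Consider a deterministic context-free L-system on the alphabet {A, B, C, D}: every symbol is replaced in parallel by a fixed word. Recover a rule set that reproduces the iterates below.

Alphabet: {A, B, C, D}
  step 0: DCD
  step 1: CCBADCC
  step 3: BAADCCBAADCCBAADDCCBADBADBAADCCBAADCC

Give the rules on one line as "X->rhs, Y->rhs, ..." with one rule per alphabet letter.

A->D, B->BAA, C->BAD, D->CC

  step 0 ⇒ step 1: DCD ⇒ CC·BAD·CC
    C ↦ BAD
    D ↦ CC
    A ↦ D  (constrained at step 1)
    B ↦ BAA  (constrained at step 1)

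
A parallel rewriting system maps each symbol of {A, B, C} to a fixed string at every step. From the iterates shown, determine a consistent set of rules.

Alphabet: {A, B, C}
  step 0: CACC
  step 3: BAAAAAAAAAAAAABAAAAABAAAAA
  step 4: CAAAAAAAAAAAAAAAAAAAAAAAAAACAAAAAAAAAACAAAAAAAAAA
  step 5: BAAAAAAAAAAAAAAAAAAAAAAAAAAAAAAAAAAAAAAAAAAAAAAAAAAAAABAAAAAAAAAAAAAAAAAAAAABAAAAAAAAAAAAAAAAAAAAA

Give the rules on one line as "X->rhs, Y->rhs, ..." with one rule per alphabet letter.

A->AA, B->C, C->BA

  step 4 ⇒ step 5: CAAAAAAAAAAAAAAAAAAAAAAAAAACAAAAAAAAAACAAAAAAAAAA ⇒ BA·AA·AA·AA·AA·AA·AA·AA·AA·AA·AA·AA·AA·AA·AA·AA·AA·AA·AA·AA·AA·AA·AA·AA·AA·AA·AA·BA·AA·AA·AA·AA·AA·AA·AA·AA·AA·AA·BA·AA·AA·AA·AA·AA·AA·AA·AA·AA·AA
    A ↦ AA
    C ↦ BA
  step 3 ⇒ step 4: BAAAAAAAAAAAAABAAAAABAAAAA ⇒ C·AA·AA·AA·AA·AA·AA·AA·AA·AA·AA·AA·AA·AA·C·AA·AA·AA·AA·AA·C·AA·AA·AA·AA·AA
    B ↦ C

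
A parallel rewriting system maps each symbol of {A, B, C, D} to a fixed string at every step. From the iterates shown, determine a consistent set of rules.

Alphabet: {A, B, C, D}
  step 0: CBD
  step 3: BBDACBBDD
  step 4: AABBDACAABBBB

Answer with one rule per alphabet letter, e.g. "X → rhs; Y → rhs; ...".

A->D, B->A, C->AC, D->BB

  step 3 ⇒ step 4: BBDACBBDD ⇒ A·A·BB·D·AC·A·A·BB·BB
    A ↦ D
    B ↦ A
    C ↦ AC
    D ↦ BB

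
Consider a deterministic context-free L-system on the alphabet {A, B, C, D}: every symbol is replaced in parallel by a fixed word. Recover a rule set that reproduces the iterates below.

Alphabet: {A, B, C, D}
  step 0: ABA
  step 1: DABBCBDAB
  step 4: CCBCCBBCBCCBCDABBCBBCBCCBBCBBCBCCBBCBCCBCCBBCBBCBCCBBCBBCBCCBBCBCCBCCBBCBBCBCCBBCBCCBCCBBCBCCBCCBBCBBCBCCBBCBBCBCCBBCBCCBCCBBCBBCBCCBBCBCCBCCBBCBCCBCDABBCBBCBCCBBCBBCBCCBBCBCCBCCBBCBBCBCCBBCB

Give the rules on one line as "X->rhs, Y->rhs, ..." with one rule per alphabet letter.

A->DAB, B->BCB, C->CCB, D->C

  step 0 ⇒ step 1: ABA ⇒ DAB·BCB·DAB
    A ↦ DAB
    B ↦ BCB
    C ↦ CCB  (constrained at step 1)
    D ↦ C  (constrained at step 1)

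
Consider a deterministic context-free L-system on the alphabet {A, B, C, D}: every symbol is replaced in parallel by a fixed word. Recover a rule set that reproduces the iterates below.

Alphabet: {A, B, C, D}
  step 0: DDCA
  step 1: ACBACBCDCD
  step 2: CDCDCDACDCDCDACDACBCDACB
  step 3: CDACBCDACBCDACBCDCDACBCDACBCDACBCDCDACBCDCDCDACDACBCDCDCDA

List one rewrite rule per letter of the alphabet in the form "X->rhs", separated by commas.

A->CD, B->CDA, C->CD, D->ACB

  step 2 ⇒ step 3: CDCDCDACDCDCDACDACBCDACB ⇒ CD·ACB·CD·ACB·CD·ACB·CD·CD·ACB·CD·ACB·CD·ACB·CD·CD·ACB·CD·CD·CDA·CD·ACB·CD·CD·CDA
    A ↦ CD
    B ↦ CDA
    C ↦ CD
    D ↦ ACB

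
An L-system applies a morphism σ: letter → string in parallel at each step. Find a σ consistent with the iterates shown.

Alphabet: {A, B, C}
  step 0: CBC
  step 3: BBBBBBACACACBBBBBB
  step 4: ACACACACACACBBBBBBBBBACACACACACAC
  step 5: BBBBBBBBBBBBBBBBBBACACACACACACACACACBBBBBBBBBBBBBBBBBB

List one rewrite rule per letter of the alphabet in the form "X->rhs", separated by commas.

  step 4 ⇒ step 5: ACACACACACACBBBBBBBBBACACACACACAC ⇒ B·BB·B·BB·B·BB·B·BB·B·BB·B·BB·AC·AC·AC·AC·AC·AC·AC·AC·AC·B·BB·B·BB·B·BB·B·BB·B·BB·B·BB
    A ↦ B
    B ↦ AC
    C ↦ BB

A->B, B->AC, C->BB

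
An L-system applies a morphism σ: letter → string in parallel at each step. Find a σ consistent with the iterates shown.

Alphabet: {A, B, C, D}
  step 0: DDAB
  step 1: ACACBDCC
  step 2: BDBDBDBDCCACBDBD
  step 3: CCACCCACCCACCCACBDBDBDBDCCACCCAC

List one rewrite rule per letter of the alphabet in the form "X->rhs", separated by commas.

A->BD, B->CC, C->BD, D->AC

  step 2 ⇒ step 3: BDBDBDBDCCACBDBD ⇒ CC·AC·CC·AC·CC·AC·CC·AC·BD·BD·BD·BD·CC·AC·CC·AC
    A ↦ BD
    B ↦ CC
    C ↦ BD
    D ↦ AC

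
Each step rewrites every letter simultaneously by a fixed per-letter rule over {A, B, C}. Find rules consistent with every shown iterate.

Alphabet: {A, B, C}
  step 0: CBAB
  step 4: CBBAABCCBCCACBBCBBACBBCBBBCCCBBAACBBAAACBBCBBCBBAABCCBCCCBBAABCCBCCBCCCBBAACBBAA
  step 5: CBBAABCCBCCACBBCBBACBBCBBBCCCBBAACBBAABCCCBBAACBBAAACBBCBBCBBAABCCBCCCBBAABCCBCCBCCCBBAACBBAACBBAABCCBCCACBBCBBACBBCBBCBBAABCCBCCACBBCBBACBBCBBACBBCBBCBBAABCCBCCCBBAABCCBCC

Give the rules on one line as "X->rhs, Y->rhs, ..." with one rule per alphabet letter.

A->BCC, B->A, C->CBB

  step 4 ⇒ step 5: CBBAABCCBCCACBBCBBACBBCBBBCCCBBAACBBAAACBBCBBCBBAABCCBCCCBBAABCCBCCBCCCBBAACBBAA ⇒ CBB·A·A·BCC·BCC·A·CBB·CBB·A·CBB·CBB·BCC·CBB·A·A·CBB·A·A·BCC·CBB·A·A·CBB·A·A·A·CBB·CBB·CBB·A·A·BCC·BCC·CBB·A·A·BCC·BCC·BCC·CBB·A·A·CBB·A·A·CBB·A·A·BCC·BCC·A·CBB·CBB·A·CBB·CBB·CBB·A·A·BCC·BCC·A·CBB·CBB·A·CBB·CBB·A·CBB·CBB·CBB·A·A·BCC·BCC·CBB·A·A·BCC·BCC
    A ↦ BCC
    B ↦ A
    C ↦ CBB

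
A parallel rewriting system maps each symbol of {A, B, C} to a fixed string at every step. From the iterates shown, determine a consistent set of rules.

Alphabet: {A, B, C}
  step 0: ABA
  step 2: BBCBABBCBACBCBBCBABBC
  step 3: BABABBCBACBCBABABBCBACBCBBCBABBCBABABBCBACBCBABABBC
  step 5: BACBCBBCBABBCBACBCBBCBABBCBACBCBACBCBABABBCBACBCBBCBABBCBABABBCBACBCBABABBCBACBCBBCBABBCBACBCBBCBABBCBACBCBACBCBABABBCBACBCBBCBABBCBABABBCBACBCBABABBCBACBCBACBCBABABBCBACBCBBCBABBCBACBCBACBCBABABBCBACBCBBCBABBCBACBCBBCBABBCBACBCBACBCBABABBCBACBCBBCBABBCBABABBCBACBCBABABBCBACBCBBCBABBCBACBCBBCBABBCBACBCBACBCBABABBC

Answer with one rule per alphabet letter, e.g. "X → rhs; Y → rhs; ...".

A->CBC, B->BA, C->BBC

  step 2 ⇒ step 3: BBCBABBCBACBCBBCBABBC ⇒ BA·BA·BBC·BA·CBC·BA·BA·BBC·BA·CBC·BBC·BA·BBC·BA·BA·BBC·BA·CBC·BA·BA·BBC
    A ↦ CBC
    B ↦ BA
    C ↦ BBC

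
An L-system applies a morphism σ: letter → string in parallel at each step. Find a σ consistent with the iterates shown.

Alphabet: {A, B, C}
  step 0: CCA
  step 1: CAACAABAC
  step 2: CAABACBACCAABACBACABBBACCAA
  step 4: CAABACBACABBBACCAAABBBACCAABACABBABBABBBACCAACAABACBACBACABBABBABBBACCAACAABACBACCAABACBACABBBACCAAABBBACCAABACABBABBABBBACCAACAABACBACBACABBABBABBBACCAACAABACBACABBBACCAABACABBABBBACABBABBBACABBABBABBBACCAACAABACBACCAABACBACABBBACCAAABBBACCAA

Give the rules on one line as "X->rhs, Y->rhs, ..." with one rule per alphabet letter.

A->BAC, B->ABB, C->CAA

  step 1 ⇒ step 2: CAACAABAC ⇒ CAA·BAC·BAC·CAA·BAC·BAC·ABB·BAC·CAA
    A ↦ BAC
    B ↦ ABB
    C ↦ CAA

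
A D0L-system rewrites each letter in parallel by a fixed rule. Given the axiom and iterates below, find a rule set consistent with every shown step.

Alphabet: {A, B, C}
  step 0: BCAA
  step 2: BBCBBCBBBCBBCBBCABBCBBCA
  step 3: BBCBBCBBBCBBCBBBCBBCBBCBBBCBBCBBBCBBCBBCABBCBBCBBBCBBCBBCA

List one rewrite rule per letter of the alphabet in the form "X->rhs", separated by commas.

A->BCA, B->BBC, C->B

  step 2 ⇒ step 3: BBCBBCBBBCBBCBBCABBCBBCA ⇒ BBC·BBC·B·BBC·BBC·B·BBC·BBC·BBC·B·BBC·BBC·B·BBC·BBC·B·BCA·BBC·BBC·B·BBC·BBC·B·BCA
    A ↦ BCA
    B ↦ BBC
    C ↦ B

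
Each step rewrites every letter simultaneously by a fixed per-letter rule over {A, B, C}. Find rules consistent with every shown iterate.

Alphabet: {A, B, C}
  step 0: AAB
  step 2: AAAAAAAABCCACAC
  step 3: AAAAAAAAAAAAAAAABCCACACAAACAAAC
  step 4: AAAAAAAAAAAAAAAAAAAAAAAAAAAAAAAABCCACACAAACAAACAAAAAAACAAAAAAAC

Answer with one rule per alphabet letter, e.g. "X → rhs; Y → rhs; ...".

A->AA, B->BCC, C->AC

  step 3 ⇒ step 4: AAAAAAAAAAAAAAAABCCACACAAACAAAC ⇒ AA·AA·AA·AA·AA·AA·AA·AA·AA·AA·AA·AA·AA·AA·AA·AA·BCC·AC·AC·AA·AC·AA·AC·AA·AA·AA·AC·AA·AA·AA·AC
    A ↦ AA
    B ↦ BCC
    C ↦ AC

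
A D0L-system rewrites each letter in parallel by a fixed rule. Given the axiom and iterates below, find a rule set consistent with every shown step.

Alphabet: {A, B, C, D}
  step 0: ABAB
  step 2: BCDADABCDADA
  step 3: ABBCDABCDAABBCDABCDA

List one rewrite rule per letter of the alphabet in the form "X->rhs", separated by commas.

  step 2 ⇒ step 3: BCDADABCDADA ⇒ A·B·BC·DA·BC·DA·A·B·BC·DA·BC·DA
    A ↦ DA
    B ↦ A
    C ↦ B
    D ↦ BC

A->DA, B->A, C->B, D->BC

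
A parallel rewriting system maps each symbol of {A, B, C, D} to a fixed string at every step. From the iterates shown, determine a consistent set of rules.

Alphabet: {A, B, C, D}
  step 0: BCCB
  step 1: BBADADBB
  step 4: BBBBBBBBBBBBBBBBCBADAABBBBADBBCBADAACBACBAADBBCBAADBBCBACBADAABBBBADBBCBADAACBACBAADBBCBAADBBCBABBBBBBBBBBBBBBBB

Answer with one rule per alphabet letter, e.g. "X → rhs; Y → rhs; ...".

  step 0 ⇒ step 1: BCCB ⇒ BB·AD·AD·BB
    B ↦ BB
    C ↦ AD
    A ↦ CBA  (constrained at step 1)
    D ↦ DAA  (constrained at step 1)

A->CBA, B->BB, C->AD, D->DAA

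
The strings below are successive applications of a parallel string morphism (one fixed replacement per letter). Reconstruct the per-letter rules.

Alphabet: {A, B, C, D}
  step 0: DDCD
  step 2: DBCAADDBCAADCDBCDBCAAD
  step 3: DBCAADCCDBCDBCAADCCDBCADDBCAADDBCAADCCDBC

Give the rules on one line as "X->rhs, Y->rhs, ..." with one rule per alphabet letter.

A->C, B->A, C->AD, D->DBC

  step 2 ⇒ step 3: DBCAADDBCAADCDBCDBCAAD ⇒ DBC·A·AD·C·C·DBC·DBC·A·AD·C·C·DBC·AD·DBC·A·AD·DBC·A·AD·C·C·DBC
    A ↦ C
    B ↦ A
    C ↦ AD
    D ↦ DBC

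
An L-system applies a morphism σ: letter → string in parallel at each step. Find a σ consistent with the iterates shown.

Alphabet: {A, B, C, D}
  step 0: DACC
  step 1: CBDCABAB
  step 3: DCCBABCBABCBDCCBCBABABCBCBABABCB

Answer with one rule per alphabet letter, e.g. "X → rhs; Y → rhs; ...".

A->DC, B->CB, C->AB, D->CB

  step 0 ⇒ step 1: DACC ⇒ CB·DC·AB·AB
    A ↦ DC
    C ↦ AB
    D ↦ CB
    B ↦ CB  (constrained at step 1)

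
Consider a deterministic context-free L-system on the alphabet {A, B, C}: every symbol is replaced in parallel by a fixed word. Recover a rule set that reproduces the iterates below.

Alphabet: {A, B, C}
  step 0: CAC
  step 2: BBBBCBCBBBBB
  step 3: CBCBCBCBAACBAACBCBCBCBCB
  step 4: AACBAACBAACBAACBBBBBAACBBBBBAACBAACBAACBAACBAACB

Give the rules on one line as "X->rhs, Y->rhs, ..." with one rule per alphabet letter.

  step 3 ⇒ step 4: CBCBCBCBAACBAACBCBCBCBCB ⇒ AA·CB·AA·CB·AA·CB·AA·CB·BB·BB·AA·CB·BB·BB·AA·CB·AA·CB·AA·CB·AA·CB·AA·CB
    A ↦ BB
    B ↦ CB
    C ↦ AA

A->BB, B->CB, C->AA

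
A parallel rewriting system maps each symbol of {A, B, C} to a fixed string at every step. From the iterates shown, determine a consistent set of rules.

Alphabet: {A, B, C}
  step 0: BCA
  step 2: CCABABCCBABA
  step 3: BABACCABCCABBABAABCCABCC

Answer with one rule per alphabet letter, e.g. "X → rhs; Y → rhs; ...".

  step 2 ⇒ step 3: CCABABCCBABA ⇒ BA·BA·CC·AB·CC·AB·BA·BA·AB·CC·AB·CC
    A ↦ CC
    B ↦ AB
    C ↦ BA

A->CC, B->AB, C->BA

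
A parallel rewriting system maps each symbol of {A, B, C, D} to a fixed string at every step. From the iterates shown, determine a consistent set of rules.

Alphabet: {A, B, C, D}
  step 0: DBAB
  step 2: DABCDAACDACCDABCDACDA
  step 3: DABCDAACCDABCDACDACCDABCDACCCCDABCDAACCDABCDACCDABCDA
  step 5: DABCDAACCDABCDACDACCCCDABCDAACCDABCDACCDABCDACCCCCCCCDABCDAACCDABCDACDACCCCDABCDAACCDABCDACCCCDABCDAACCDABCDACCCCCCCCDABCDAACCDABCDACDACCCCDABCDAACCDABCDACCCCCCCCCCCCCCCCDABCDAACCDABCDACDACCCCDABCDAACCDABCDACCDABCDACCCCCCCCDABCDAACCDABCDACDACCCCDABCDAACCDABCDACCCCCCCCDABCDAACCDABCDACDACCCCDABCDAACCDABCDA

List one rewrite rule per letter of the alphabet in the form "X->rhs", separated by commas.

A->CDA, B->A, C->CC, D->DAB

  step 2 ⇒ step 3: DABCDAACDACCDABCDACDA ⇒ DAB·CDA·A·CC·DAB·CDA·CDA·CC·DAB·CDA·CC·CC·DAB·CDA·A·CC·DAB·CDA·CC·DAB·CDA
    A ↦ CDA
    B ↦ A
    C ↦ CC
    D ↦ DAB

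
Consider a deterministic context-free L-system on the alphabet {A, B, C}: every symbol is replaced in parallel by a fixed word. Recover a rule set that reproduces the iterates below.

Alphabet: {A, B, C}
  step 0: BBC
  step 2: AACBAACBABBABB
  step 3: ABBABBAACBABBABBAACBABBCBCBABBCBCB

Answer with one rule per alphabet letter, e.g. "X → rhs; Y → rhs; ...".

A->ABB, B->CB, C->AA

  step 2 ⇒ step 3: AACBAACBABBABB ⇒ ABB·ABB·AA·CB·ABB·ABB·AA·CB·ABB·CB·CB·ABB·CB·CB
    A ↦ ABB
    B ↦ CB
    C ↦ AA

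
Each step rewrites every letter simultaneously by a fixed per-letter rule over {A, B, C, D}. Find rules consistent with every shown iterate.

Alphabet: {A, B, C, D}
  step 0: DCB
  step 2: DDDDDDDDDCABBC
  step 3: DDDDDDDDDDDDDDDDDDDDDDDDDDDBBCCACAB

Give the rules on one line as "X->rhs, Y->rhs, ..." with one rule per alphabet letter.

A->BC, B->CA, C->B, D->DDD

  step 2 ⇒ step 3: DDDDDDDDDCABBC ⇒ DDD·DDD·DDD·DDD·DDD·DDD·DDD·DDD·DDD·B·BC·CA·CA·B
    A ↦ BC
    B ↦ CA
    C ↦ B
    D ↦ DDD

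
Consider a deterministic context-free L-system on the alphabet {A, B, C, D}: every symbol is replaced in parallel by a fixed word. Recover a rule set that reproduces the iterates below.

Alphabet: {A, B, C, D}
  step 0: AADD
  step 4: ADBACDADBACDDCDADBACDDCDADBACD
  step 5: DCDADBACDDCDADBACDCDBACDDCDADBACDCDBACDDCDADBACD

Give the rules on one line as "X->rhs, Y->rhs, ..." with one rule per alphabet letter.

A->D, B->A, C->BA, D->CD

  step 4 ⇒ step 5: ADBACDADBACDDCDADBACDDCDADBACD ⇒ D·CD·A·D·BA·CD·D·CD·A·D·BA·CD·CD·BA·CD·D·CD·A·D·BA·CD·CD·BA·CD·D·CD·A·D·BA·CD
    A ↦ D
    B ↦ A
    C ↦ BA
    D ↦ CD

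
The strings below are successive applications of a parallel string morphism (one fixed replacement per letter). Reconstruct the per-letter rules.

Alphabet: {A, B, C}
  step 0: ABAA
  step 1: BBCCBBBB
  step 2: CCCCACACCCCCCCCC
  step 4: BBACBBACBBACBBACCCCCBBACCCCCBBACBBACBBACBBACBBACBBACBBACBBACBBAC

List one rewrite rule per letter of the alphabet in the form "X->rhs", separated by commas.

A->BB, B->CC, C->AC

  step 1 ⇒ step 2: BBCCBBBB ⇒ CC·CC·AC·AC·CC·CC·CC·CC
    B ↦ CC
    C ↦ AC
  step 0 ⇒ step 1: ABAA ⇒ BB·CC·BB·BB
    A ↦ BB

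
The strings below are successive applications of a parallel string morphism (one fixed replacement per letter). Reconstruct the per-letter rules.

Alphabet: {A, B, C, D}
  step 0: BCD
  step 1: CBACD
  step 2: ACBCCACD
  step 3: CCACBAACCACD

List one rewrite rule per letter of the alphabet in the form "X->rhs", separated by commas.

A->CC, B->CB, C->A, D->CD

  step 2 ⇒ step 3: ACBCCACD ⇒ CC·A·CB·A·A·CC·A·CD
    A ↦ CC
    B ↦ CB
    C ↦ A
    D ↦ CD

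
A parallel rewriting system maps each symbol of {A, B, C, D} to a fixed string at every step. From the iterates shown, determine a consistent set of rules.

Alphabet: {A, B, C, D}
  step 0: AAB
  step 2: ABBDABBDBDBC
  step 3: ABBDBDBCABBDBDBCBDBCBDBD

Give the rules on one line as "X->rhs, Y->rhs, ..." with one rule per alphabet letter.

  step 2 ⇒ step 3: ABBDABBDBDBC ⇒ AB·BD·BD·BC·AB·BD·BD·BC·BD·BC·BD·BD
    A ↦ AB
    B ↦ BD
    C ↦ BD
    D ↦ BC

A->AB, B->BD, C->BD, D->BC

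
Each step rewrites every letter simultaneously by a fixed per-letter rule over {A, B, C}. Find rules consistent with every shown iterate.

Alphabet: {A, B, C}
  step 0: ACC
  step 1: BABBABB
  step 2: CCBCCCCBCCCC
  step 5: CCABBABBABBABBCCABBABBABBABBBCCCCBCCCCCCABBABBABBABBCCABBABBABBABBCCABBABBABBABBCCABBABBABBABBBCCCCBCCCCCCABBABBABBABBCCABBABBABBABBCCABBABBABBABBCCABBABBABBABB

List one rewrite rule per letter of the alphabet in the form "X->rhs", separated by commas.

A->B, B->CC, C->ABB

  step 1 ⇒ step 2: BABBABB ⇒ CC·B·CC·CC·B·CC·CC
    A ↦ B
    B ↦ CC
  step 0 ⇒ step 1: ACC ⇒ B·ABB·ABB
    C ↦ ABB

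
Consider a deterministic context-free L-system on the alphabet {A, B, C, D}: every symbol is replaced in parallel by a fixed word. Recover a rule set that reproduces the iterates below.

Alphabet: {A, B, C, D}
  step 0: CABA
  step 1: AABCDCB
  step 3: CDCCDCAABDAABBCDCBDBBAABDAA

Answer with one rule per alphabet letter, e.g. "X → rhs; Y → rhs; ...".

A->B, B->CDC, C->AA, D->BD

  step 0 ⇒ step 1: CABA ⇒ AA·B·CDC·B
    A ↦ B
    B ↦ CDC
    C ↦ AA
    D ↦ BD  (constrained at step 1)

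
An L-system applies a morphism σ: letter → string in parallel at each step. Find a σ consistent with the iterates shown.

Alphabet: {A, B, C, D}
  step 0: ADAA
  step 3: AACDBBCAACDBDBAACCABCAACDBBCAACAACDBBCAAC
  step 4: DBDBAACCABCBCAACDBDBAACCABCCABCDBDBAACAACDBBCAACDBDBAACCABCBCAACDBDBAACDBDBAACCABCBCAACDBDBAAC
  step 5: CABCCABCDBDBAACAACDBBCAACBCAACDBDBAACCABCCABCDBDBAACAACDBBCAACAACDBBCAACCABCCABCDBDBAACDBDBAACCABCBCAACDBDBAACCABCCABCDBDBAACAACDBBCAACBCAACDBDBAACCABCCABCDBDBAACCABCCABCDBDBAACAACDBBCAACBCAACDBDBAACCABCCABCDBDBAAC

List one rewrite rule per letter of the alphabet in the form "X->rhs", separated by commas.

A->DB, B->BC, C->AAC, D->CA

  step 4 ⇒ step 5: DBDBAACCABCBCAACDBDBAACCABCCABCDBDBAACAACDBBCAACDBDBAACCABCBCAACDBDBAACDBDBAACCABCBCAACDBDBAAC ⇒ CA·BC·CA·BC·DB·DB·AAC·AAC·DB·BC·AAC·BC·AAC·DB·DB·AAC·CA·BC·CA·BC·DB·DB·AAC·AAC·DB·BC·AAC·AAC·DB·BC·AAC·CA·BC·CA·BC·DB·DB·AAC·DB·DB·AAC·CA·BC·BC·AAC·DB·DB·AAC·CA·BC·CA·BC·DB·DB·AAC·AAC·DB·BC·AAC·BC·AAC·DB·DB·AAC·CA·BC·CA·BC·DB·DB·AAC·CA·BC·CA·BC·DB·DB·AAC·AAC·DB·BC·AAC·BC·AAC·DB·DB·AAC·CA·BC·CA·BC·DB·DB·AAC
    A ↦ DB
    B ↦ BC
    C ↦ AAC
    D ↦ CA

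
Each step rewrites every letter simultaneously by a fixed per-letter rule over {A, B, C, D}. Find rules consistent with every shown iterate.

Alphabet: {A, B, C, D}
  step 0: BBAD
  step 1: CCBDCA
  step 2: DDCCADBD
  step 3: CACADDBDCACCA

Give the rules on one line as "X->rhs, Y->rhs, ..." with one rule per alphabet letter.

A->BD, B->C, C->D, D->CA

  step 2 ⇒ step 3: DDCCADBD ⇒ CA·CA·D·D·BD·CA·C·CA
    A ↦ BD
    B ↦ C
    C ↦ D
    D ↦ CA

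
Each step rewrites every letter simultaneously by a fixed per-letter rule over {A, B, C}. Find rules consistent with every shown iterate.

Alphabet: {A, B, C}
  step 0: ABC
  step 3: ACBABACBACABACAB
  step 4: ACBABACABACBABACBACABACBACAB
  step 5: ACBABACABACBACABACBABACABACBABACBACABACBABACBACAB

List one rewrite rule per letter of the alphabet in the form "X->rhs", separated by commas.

  step 4 ⇒ step 5: ACBABACABACBABACBACABACBACAB ⇒ AC·B·AB·AC·AB·AC·B·AC·AB·AC·B·AB·AC·AB·AC·B·AB·AC·B·AC·AB·AC·B·AB·AC·B·AC·AB
    A ↦ AC
    B ↦ AB
    C ↦ B

A->AC, B->AB, C->B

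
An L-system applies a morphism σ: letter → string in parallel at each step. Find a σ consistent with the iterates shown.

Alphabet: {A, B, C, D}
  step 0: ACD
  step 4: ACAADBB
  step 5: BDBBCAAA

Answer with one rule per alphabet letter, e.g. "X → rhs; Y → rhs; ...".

A->B, B->A, C->D, D->CA

  step 4 ⇒ step 5: ACAADBB ⇒ B·D·B·B·CA·A·A
    A ↦ B
    B ↦ A
    C ↦ D
    D ↦ CA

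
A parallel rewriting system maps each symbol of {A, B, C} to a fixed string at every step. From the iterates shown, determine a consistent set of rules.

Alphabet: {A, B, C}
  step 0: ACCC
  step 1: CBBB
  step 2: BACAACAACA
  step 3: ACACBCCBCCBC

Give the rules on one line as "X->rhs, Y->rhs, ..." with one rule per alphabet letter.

  step 2 ⇒ step 3: BACAACAACA ⇒ ACA·C·B·C·C·B·C·C·B·C
    A ↦ C
    B ↦ ACA
    C ↦ B

A->C, B->ACA, C->B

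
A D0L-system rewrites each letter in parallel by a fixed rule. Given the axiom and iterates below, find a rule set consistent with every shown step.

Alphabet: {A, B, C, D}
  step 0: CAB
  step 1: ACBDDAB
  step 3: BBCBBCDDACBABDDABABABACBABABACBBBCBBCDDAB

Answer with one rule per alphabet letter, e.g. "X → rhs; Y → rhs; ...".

  step 0 ⇒ step 1: CAB ⇒ ACB·DD·AB
    A ↦ DD
    B ↦ AB
    C ↦ ACB
    D ↦ BBC  (constrained at step 1)

A->DD, B->AB, C->ACB, D->BBC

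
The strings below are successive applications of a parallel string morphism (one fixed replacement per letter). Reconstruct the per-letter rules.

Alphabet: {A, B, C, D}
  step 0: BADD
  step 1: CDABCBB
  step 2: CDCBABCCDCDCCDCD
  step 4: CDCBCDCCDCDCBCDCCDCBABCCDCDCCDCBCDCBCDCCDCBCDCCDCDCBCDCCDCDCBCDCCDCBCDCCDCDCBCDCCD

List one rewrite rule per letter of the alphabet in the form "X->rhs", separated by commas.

  step 1 ⇒ step 2: CDABCBB ⇒ CDC·B·ABC·CD·CDC·CD·CD
    A ↦ ABC
    B ↦ CD
    C ↦ CDC
    D ↦ B

A->ABC, B->CD, C->CDC, D->B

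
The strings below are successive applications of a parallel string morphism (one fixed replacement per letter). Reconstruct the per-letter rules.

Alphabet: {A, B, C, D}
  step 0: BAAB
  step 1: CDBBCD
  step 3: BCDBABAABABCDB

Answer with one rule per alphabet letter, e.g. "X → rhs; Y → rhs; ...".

A->B, B->CD, C->A, D->BA

  step 0 ⇒ step 1: BAAB ⇒ CD·B·B·CD
    A ↦ B
    B ↦ CD
    C ↦ A  (constrained at step 1)
    D ↦ BA  (constrained at step 1)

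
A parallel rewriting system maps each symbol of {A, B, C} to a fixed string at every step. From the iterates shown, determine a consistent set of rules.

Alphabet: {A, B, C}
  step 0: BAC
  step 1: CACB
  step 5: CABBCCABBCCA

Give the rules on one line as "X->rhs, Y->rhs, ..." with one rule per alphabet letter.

  step 0 ⇒ step 1: BAC ⇒ CA·C·B
    A ↦ C
    B ↦ CA
    C ↦ B

A->C, B->CA, C->B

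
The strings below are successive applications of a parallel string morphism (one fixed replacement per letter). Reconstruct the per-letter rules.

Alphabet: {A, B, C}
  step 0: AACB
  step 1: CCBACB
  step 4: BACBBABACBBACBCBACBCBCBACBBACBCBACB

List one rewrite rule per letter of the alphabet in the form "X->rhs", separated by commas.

A->C, B->CB, C->BA

  step 0 ⇒ step 1: AACB ⇒ C·C·BA·CB
    A ↦ C
    B ↦ CB
    C ↦ BA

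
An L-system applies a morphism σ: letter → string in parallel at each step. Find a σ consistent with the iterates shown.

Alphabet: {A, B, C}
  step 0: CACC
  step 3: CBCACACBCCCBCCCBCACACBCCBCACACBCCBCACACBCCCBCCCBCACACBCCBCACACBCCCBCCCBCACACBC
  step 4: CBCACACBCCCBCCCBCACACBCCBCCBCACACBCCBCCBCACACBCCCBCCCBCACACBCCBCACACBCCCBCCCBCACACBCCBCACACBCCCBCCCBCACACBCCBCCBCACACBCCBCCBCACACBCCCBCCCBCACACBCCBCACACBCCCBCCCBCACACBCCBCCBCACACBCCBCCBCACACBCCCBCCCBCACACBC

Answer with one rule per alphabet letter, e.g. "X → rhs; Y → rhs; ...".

A->C, B->ACA, C->CBC

  step 3 ⇒ step 4: CBCACACBCCCBCCCBCACACBCCBCACACBCCBCACACBCCCBCCCBCACACBCCBCACACBCCCBCCCBCACACBC ⇒ CBC·ACA·CBC·C·CBC·C·CBC·ACA·CBC·CBC·CBC·ACA·CBC·CBC·CBC·ACA·CBC·C·CBC·C·CBC·ACA·CBC·CBC·ACA·CBC·C·CBC·C·CBC·ACA·CBC·CBC·ACA·CBC·C·CBC·C·CBC·ACA·CBC·CBC·CBC·ACA·CBC·CBC·CBC·ACA·CBC·C·CBC·C·CBC·ACA·CBC·CBC·ACA·CBC·C·CBC·C·CBC·ACA·CBC·CBC·CBC·ACA·CBC·CBC·CBC·ACA·CBC·C·CBC·C·CBC·ACA·CBC
    A ↦ C
    B ↦ ACA
    C ↦ CBC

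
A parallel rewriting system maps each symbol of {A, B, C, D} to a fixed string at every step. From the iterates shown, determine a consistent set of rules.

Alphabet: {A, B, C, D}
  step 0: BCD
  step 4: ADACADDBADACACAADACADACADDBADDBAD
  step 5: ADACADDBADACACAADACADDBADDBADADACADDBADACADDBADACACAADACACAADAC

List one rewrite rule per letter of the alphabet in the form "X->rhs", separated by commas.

A->AD, B->A, C->DB, D->AC

  step 4 ⇒ step 5: ADACADDBADACACAADACADACADDBADDBAD ⇒ AD·AC·AD·DB·AD·AC·AC·A·AD·AC·AD·DB·AD·DB·AD·AD·AC·AD·DB·AD·AC·AD·DB·AD·AC·AC·A·AD·AC·AC·A·AD·AC
    A ↦ AD
    B ↦ A
    C ↦ DB
    D ↦ AC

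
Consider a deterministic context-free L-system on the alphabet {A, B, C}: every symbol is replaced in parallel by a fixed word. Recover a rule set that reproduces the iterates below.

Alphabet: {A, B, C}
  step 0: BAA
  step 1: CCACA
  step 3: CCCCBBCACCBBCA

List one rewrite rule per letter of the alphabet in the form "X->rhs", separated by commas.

A->CA, B->C, C->BB

  step 0 ⇒ step 1: BAA ⇒ C·CA·CA
    A ↦ CA
    B ↦ C
    C ↦ BB  (constrained at step 1)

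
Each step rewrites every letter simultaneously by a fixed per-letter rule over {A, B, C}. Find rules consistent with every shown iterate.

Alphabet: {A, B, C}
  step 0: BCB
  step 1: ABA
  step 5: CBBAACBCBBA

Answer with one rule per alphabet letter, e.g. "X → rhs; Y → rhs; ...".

A->CB, B->A, C->B

  step 0 ⇒ step 1: BCB ⇒ A·B·A
    B ↦ A
    C ↦ B
    A ↦ CB  (constrained at step 1)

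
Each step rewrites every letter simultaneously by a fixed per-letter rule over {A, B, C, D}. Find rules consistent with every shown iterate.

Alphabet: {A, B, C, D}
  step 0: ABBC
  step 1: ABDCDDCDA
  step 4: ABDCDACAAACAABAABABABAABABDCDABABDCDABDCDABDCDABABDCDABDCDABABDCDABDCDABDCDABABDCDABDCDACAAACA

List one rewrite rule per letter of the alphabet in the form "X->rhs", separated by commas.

A->AB, B->DCD, C->A, D->ACA

  step 0 ⇒ step 1: ABBC ⇒ AB·DCD·DCD·A
    A ↦ AB
    B ↦ DCD
    C ↦ A
    D ↦ ACA  (constrained at step 1)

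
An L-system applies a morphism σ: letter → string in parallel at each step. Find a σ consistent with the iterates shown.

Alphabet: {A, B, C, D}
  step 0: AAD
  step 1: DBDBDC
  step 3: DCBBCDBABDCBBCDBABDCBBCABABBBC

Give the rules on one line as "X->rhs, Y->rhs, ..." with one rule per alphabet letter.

  step 0 ⇒ step 1: AAD ⇒ DB·DB·DC
    A ↦ DB
    D ↦ DC
    B ↦ AB  (constrained at step 1)
    C ↦ BBC  (constrained at step 1)

A->DB, B->AB, C->BBC, D->DC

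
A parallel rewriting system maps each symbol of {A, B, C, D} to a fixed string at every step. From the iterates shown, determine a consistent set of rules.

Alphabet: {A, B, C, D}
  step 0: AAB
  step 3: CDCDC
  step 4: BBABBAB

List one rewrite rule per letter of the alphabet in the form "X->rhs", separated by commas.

  step 3 ⇒ step 4: CDCDC ⇒ B·BA·B·BA·B
    C ↦ B
    D ↦ BA
    A ↦ D  (constrained at step 0)
    B ↦ C  (constrained at step 0)

A->D, B->C, C->B, D->BA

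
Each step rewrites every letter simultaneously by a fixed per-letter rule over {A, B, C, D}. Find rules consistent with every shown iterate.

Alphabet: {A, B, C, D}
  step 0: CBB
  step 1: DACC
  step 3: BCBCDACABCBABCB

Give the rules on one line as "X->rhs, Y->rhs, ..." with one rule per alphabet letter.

A->BCB, B->C, C->DA, D->A

  step 0 ⇒ step 1: CBB ⇒ DA·C·C
    B ↦ C
    C ↦ DA
    A ↦ BCB  (constrained at step 1)
    D ↦ A  (constrained at step 1)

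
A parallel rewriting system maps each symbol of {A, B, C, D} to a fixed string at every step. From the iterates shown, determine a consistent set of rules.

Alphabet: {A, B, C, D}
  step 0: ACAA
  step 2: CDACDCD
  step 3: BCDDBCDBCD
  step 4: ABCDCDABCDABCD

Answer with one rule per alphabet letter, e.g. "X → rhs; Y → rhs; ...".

A->D, B->A, C->B, D->CD

  step 3 ⇒ step 4: BCDDBCDBCD ⇒ A·B·CD·CD·A·B·CD·A·B·CD
    B ↦ A
    C ↦ B
    D ↦ CD
  step 2 ⇒ step 3: CDACDCD ⇒ B·CD·D·B·CD·B·CD
    A ↦ D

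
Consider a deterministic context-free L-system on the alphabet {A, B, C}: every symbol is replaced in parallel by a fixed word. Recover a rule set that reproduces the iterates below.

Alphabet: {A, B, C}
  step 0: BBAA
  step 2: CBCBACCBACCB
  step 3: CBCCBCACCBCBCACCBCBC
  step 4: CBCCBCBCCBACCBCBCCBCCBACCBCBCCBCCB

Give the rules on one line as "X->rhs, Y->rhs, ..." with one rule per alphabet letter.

  step 3 ⇒ step 4: CBCCBCACCBCBCACCBCBC ⇒ CB·C·CB·CB·C·CB·AC·CB·CB·C·CB·C·CB·AC·CB·CB·C·CB·C·CB
    A ↦ AC
    B ↦ C
    C ↦ CB

A->AC, B->C, C->CB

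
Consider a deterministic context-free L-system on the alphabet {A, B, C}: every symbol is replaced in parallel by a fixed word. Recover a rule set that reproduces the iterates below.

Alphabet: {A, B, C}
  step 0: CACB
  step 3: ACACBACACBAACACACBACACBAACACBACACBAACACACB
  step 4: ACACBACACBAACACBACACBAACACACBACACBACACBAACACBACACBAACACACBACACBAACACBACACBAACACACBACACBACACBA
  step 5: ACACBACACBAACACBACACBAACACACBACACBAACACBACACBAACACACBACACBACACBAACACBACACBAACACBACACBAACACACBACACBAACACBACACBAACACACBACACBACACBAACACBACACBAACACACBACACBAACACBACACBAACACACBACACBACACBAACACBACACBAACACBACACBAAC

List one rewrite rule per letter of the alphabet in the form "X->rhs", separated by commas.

  step 4 ⇒ step 5: ACACBACACBAACACBACACBAACACACBACACBACACBAACACBACACBAACACACBACACBAACACBACACBAACACACBACACBACACBA ⇒ AC·ACB·AC·ACB·A·AC·ACB·AC·ACB·A·AC·AC·ACB·AC·ACB·A·AC·ACB·AC·ACB·A·AC·AC·ACB·AC·ACB·AC·ACB·A·AC·ACB·AC·ACB·A·AC·ACB·AC·ACB·A·AC·AC·ACB·AC·ACB·A·AC·ACB·AC·ACB·A·AC·AC·ACB·AC·ACB·AC·ACB·A·AC·ACB·AC·ACB·A·AC·AC·ACB·AC·ACB·A·AC·ACB·AC·ACB·A·AC·AC·ACB·AC·ACB·AC·ACB·A·AC·ACB·AC·ACB·A·AC·ACB·AC·ACB·A·AC
    A ↦ AC
    B ↦ A
    C ↦ ACB

A->AC, B->A, C->ACB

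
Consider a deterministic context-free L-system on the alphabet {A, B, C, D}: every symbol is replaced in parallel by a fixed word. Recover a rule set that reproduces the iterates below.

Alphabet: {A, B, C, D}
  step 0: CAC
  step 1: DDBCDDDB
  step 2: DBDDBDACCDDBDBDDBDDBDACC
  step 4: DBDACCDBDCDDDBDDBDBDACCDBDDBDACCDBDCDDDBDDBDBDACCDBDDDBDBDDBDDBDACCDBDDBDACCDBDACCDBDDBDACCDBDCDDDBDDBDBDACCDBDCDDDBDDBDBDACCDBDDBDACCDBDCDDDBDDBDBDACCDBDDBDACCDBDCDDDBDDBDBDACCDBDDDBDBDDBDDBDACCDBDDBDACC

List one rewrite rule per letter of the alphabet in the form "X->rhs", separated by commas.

A->CD, B->ACC, C->DDB, D->DBD

  step 1 ⇒ step 2: DDBCDDDB ⇒ DBD·DBD·ACC·DDB·DBD·DBD·DBD·ACC
    B ↦ ACC
    C ↦ DDB
    D ↦ DBD
  step 0 ⇒ step 1: CAC ⇒ DDB·CD·DDB
    A ↦ CD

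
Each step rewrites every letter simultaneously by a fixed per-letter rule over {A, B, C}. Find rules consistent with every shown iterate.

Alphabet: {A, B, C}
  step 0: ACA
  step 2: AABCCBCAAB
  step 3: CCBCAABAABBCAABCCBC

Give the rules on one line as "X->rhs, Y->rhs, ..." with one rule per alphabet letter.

A->C, B->BC, C->AAB

  step 2 ⇒ step 3: AABCCBCAAB ⇒ C·C·BC·AAB·AAB·BC·AAB·C·C·BC
    A ↦ C
    B ↦ BC
    C ↦ AAB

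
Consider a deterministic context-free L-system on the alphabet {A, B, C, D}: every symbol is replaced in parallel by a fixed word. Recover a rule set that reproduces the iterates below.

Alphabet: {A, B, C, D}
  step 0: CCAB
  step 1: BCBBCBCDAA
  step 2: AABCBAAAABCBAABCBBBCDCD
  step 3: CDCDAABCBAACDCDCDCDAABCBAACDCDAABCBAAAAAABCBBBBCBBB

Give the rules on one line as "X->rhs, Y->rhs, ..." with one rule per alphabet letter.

A->CD, B->AA, C->BCB, D->BB

  step 2 ⇒ step 3: AABCBAAAABCBAABCBBBCDCD ⇒ CD·CD·AA·BCB·AA·CD·CD·CD·CD·AA·BCB·AA·CD·CD·AA·BCB·AA·AA·AA·BCB·BB·BCB·BB
    A ↦ CD
    B ↦ AA
    C ↦ BCB
    D ↦ BB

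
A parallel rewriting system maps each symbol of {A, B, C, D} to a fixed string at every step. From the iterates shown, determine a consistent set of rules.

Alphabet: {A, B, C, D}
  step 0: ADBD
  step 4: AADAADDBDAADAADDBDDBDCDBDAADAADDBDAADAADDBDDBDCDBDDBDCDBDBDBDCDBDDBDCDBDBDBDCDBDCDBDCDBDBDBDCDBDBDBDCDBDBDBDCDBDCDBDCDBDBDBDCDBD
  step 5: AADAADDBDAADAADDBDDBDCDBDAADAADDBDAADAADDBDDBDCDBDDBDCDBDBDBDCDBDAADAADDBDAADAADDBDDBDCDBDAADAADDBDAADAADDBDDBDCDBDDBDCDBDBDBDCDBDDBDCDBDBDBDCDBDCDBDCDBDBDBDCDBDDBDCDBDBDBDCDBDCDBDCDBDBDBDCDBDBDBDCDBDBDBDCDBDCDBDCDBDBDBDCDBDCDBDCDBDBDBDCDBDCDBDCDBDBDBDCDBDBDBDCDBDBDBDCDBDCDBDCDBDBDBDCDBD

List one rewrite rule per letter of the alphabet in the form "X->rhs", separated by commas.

A->AAD, B->C, C->B, D->DBD

  step 4 ⇒ step 5: AADAADDBDAADAADDBDDBDCDBDAADAADDBDAADAADDBDDBDCDBDDBDCDBDBDBDCDBDDBDCDBDBDBDCDBDCDBDCDBDBDBDCDBDBDBDCDBDBDBDCDBDCDBDCDBDBDBDCDBD ⇒ AAD·AAD·DBD·AAD·AAD·DBD·DBD·C·DBD·AAD·AAD·DBD·AAD·AAD·DBD·DBD·C·DBD·DBD·C·DBD·B·DBD·C·DBD·AAD·AAD·DBD·AAD·AAD·DBD·DBD·C·DBD·AAD·AAD·DBD·AAD·AAD·DBD·DBD·C·DBD·DBD·C·DBD·B·DBD·C·DBD·DBD·C·DBD·B·DBD·C·DBD·C·DBD·C·DBD·B·DBD·C·DBD·DBD·C·DBD·B·DBD·C·DBD·C·DBD·C·DBD·B·DBD·C·DBD·B·DBD·C·DBD·B·DBD·C·DBD·C·DBD·C·DBD·B·DBD·C·DBD·C·DBD·C·DBD·B·DBD·C·DBD·C·DBD·C·DBD·B·DBD·C·DBD·B·DBD·C·DBD·B·DBD·C·DBD·C·DBD·C·DBD·B·DBD·C·DBD
    A ↦ AAD
    B ↦ C
    C ↦ B
    D ↦ DBD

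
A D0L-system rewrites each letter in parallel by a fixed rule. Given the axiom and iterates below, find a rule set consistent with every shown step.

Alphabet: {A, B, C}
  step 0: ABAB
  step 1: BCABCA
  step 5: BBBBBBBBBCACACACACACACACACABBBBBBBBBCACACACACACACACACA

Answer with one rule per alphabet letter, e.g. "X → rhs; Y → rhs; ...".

A->B, B->CA, C->BB

  step 0 ⇒ step 1: ABAB ⇒ B·CA·B·CA
    A ↦ B
    B ↦ CA
    C ↦ BB  (constrained at step 1)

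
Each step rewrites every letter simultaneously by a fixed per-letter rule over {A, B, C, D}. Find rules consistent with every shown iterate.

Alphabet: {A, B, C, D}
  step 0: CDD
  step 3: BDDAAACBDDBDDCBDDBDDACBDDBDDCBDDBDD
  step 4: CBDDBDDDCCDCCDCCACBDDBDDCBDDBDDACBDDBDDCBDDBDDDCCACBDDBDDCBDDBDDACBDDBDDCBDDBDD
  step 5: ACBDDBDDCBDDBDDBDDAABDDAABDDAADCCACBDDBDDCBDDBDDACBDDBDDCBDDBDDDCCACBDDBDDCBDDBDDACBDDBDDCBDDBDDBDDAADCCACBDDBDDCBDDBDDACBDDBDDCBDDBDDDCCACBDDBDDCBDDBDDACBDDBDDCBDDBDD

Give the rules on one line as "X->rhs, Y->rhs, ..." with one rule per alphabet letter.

  step 4 ⇒ step 5: CBDDBDDDCCDCCDCCACBDDBDDCBDDBDDACBDDBDDCBDDBDDDCCACBDDBDDCBDDBDDACBDDBDDCBDDBDD ⇒ A·C·BDD·BDD·C·BDD·BDD·BDD·A·A·BDD·A·A·BDD·A·A·DCC·A·C·BDD·BDD·C·BDD·BDD·A·C·BDD·BDD·C·BDD·BDD·DCC·A·C·BDD·BDD·C·BDD·BDD·A·C·BDD·BDD·C·BDD·BDD·BDD·A·A·DCC·A·C·BDD·BDD·C·BDD·BDD·A·C·BDD·BDD·C·BDD·BDD·DCC·A·C·BDD·BDD·C·BDD·BDD·A·C·BDD·BDD·C·BDD·BDD
    A ↦ DCC
    B ↦ C
    C ↦ A
    D ↦ BDD

A->DCC, B->C, C->A, D->BDD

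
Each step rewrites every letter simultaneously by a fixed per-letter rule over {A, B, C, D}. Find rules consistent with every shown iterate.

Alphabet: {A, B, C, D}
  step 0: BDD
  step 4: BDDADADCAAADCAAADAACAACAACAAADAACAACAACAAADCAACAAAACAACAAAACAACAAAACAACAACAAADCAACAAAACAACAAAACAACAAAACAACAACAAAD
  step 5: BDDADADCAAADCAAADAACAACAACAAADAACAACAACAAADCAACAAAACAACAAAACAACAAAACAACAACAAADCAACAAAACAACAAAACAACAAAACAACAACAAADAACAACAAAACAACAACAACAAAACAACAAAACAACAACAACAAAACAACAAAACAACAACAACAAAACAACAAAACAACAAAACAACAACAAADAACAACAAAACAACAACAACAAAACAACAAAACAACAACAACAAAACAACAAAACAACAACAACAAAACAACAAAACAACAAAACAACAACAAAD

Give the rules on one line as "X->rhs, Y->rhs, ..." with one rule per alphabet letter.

A->CAA, B->BDD, C->AA, D->AD

  step 4 ⇒ step 5: BDDADADCAAADCAAADAACAACAACAAADAACAACAACAAADCAACAAAACAACAAAACAACAAAACAACAACAAADCAACAAAACAACAAAACAACAAAACAACAACAAAD ⇒ BDD·AD·AD·CAA·AD·CAA·AD·AA·CAA·CAA·CAA·AD·AA·CAA·CAA·CAA·AD·CAA·CAA·AA·CAA·CAA·AA·CAA·CAA·AA·CAA·CAA·CAA·AD·CAA·CAA·AA·CAA·CAA·AA·CAA·CAA·AA·CAA·CAA·CAA·AD·AA·CAA·CAA·AA·CAA·CAA·CAA·CAA·AA·CAA·CAA·AA·CAA·CAA·CAA·CAA·AA·CAA·CAA·AA·CAA·CAA·CAA·CAA·AA·CAA·CAA·AA·CAA·CAA·AA·CAA·CAA·CAA·AD·AA·CAA·CAA·AA·CAA·CAA·CAA·CAA·AA·CAA·CAA·AA·CAA·CAA·CAA·CAA·AA·CAA·CAA·AA·CAA·CAA·CAA·CAA·AA·CAA·CAA·AA·CAA·CAA·AA·CAA·CAA·CAA·AD
    A ↦ CAA
    B ↦ BDD
    C ↦ AA
    D ↦ AD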